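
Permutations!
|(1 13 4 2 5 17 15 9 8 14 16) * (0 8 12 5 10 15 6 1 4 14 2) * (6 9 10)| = |(0 8 2 6 1 13 14 16 4)(5 17 9 12)(10 15)| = 36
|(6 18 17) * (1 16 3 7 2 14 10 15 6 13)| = |(1 16 3 7 2 14 10 15 6 18 17 13)| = 12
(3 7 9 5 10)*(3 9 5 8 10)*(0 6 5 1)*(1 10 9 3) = (0 6 5 1)(3 7 10)(8 9) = [6, 0, 2, 7, 4, 1, 5, 10, 9, 8, 3]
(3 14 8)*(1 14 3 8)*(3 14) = (1 3 14) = [0, 3, 2, 14, 4, 5, 6, 7, 8, 9, 10, 11, 12, 13, 1]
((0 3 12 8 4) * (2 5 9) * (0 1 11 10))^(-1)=((0 3 12 8 4 1 11 10)(2 5 9))^(-1)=(0 10 11 1 4 8 12 3)(2 9 5)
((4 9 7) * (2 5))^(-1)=(2 5)(4 7 9)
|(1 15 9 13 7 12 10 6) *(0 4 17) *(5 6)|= |(0 4 17)(1 15 9 13 7 12 10 5 6)|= 9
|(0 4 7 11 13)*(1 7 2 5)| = 8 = |(0 4 2 5 1 7 11 13)|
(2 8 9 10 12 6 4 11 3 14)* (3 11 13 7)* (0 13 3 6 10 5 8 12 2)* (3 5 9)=(0 13 7 6 4 5 8 3 14)(2 12 10)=[13, 1, 12, 14, 5, 8, 4, 6, 3, 9, 2, 11, 10, 7, 0]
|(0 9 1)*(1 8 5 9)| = |(0 1)(5 9 8)| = 6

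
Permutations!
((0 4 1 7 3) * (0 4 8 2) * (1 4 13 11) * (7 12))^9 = ((0 8 2)(1 12 7 3 13 11))^9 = (1 3)(7 11)(12 13)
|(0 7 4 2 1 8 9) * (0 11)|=8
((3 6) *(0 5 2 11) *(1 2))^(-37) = ((0 5 1 2 11)(3 6))^(-37) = (0 2 5 11 1)(3 6)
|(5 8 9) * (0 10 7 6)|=|(0 10 7 6)(5 8 9)|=12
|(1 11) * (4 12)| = 2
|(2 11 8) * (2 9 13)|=5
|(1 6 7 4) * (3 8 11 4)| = 7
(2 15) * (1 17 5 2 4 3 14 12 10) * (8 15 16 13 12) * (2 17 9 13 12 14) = (1 9 13 14 8 15 4 3 2 16 12 10)(5 17) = [0, 9, 16, 2, 3, 17, 6, 7, 15, 13, 1, 11, 10, 14, 8, 4, 12, 5]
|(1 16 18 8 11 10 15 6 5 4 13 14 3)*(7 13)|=|(1 16 18 8 11 10 15 6 5 4 7 13 14 3)|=14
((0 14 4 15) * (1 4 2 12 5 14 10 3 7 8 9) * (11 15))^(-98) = ((0 10 3 7 8 9 1 4 11 15)(2 12 5 14))^(-98) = (0 3 8 1 11)(2 5)(4 15 10 7 9)(12 14)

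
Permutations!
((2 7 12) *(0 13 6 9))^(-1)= ((0 13 6 9)(2 7 12))^(-1)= (0 9 6 13)(2 12 7)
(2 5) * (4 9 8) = (2 5)(4 9 8) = [0, 1, 5, 3, 9, 2, 6, 7, 4, 8]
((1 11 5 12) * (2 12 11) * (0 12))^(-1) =(0 2 1 12)(5 11)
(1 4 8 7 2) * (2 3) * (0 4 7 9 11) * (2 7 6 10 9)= [4, 6, 1, 7, 8, 5, 10, 3, 2, 11, 9, 0]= (0 4 8 2 1 6 10 9 11)(3 7)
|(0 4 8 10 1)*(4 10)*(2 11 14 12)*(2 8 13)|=21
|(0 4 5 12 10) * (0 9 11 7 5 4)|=|(5 12 10 9 11 7)|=6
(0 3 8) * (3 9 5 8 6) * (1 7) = (0 9 5 8)(1 7)(3 6) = [9, 7, 2, 6, 4, 8, 3, 1, 0, 5]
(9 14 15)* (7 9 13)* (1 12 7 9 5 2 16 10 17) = (1 12 7 5 2 16 10 17)(9 14 15 13) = [0, 12, 16, 3, 4, 2, 6, 5, 8, 14, 17, 11, 7, 9, 15, 13, 10, 1]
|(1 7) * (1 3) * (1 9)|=|(1 7 3 9)|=4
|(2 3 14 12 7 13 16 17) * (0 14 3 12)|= 6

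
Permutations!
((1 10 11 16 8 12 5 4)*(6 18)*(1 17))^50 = (18)(1 12 10 5 11 4 16 17 8)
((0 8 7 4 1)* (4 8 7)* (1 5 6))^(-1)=(0 1 6 5 4 8 7)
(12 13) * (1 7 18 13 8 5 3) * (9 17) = (1 7 18 13 12 8 5 3)(9 17) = [0, 7, 2, 1, 4, 3, 6, 18, 5, 17, 10, 11, 8, 12, 14, 15, 16, 9, 13]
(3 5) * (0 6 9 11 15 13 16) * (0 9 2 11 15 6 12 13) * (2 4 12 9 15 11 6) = (0 9 11 2 6 4 12 13 16 15)(3 5) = [9, 1, 6, 5, 12, 3, 4, 7, 8, 11, 10, 2, 13, 16, 14, 0, 15]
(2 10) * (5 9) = (2 10)(5 9) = [0, 1, 10, 3, 4, 9, 6, 7, 8, 5, 2]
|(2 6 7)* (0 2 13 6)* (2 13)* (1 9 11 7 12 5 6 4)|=24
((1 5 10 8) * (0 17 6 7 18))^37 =((0 17 6 7 18)(1 5 10 8))^37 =(0 6 18 17 7)(1 5 10 8)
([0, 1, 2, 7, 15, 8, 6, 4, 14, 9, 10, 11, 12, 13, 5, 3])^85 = [0, 1, 2, 7, 15, 8, 6, 4, 14, 9, 10, 11, 12, 13, 5, 3]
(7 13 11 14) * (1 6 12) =(1 6 12)(7 13 11 14) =[0, 6, 2, 3, 4, 5, 12, 13, 8, 9, 10, 14, 1, 11, 7]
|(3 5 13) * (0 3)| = |(0 3 5 13)| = 4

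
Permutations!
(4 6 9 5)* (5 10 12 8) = (4 6 9 10 12 8 5) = [0, 1, 2, 3, 6, 4, 9, 7, 5, 10, 12, 11, 8]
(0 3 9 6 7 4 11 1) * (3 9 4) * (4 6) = [9, 0, 2, 6, 11, 5, 7, 3, 8, 4, 10, 1] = (0 9 4 11 1)(3 6 7)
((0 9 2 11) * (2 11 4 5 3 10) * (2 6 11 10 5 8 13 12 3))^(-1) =((0 9 10 6 11)(2 4 8 13 12 3 5))^(-1) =(0 11 6 10 9)(2 5 3 12 13 8 4)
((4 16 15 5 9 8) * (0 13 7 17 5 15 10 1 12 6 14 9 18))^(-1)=((0 13 7 17 5 18)(1 12 6 14 9 8 4 16 10))^(-1)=(0 18 5 17 7 13)(1 10 16 4 8 9 14 6 12)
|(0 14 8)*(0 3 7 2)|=6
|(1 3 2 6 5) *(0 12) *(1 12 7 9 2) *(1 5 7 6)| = 9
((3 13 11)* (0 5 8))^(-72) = (13)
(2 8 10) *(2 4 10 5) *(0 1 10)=(0 1 10 4)(2 8 5)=[1, 10, 8, 3, 0, 2, 6, 7, 5, 9, 4]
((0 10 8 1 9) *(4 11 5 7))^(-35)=((0 10 8 1 9)(4 11 5 7))^(-35)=(4 11 5 7)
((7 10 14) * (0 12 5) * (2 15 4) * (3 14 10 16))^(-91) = (0 5 12)(2 4 15)(3 14 7 16)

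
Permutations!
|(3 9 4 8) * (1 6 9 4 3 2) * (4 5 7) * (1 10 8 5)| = |(1 6 9 3)(2 10 8)(4 5 7)| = 12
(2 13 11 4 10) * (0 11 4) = (0 11)(2 13 4 10) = [11, 1, 13, 3, 10, 5, 6, 7, 8, 9, 2, 0, 12, 4]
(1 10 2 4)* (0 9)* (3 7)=(0 9)(1 10 2 4)(3 7)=[9, 10, 4, 7, 1, 5, 6, 3, 8, 0, 2]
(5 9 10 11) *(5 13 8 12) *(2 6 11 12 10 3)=(2 6 11 13 8 10 12 5 9 3)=[0, 1, 6, 2, 4, 9, 11, 7, 10, 3, 12, 13, 5, 8]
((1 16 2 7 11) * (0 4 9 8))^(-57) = ((0 4 9 8)(1 16 2 7 11))^(-57) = (0 8 9 4)(1 7 16 11 2)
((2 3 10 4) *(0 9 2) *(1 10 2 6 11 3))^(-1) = (0 4 10 1 2 3 11 6 9)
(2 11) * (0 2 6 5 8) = (0 2 11 6 5 8) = [2, 1, 11, 3, 4, 8, 5, 7, 0, 9, 10, 6]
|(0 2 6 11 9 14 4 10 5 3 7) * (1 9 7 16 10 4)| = |(0 2 6 11 7)(1 9 14)(3 16 10 5)| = 60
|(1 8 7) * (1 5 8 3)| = 6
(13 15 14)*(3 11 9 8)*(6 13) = (3 11 9 8)(6 13 15 14) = [0, 1, 2, 11, 4, 5, 13, 7, 3, 8, 10, 9, 12, 15, 6, 14]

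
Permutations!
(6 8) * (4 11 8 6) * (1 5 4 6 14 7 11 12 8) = (1 5 4 12 8 6 14 7 11) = [0, 5, 2, 3, 12, 4, 14, 11, 6, 9, 10, 1, 8, 13, 7]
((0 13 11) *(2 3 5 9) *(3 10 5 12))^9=((0 13 11)(2 10 5 9)(3 12))^9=(13)(2 10 5 9)(3 12)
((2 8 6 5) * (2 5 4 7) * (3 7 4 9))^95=((2 8 6 9 3 7))^95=(2 7 3 9 6 8)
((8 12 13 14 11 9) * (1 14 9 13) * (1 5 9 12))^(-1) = ((1 14 11 13 12 5 9 8))^(-1) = (1 8 9 5 12 13 11 14)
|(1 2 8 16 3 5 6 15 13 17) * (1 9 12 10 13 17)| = |(1 2 8 16 3 5 6 15 17 9 12 10 13)| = 13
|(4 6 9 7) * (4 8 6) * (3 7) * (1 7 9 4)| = 10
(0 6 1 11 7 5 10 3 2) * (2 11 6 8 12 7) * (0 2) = (0 8 12 7 5 10 3 11)(1 6) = [8, 6, 2, 11, 4, 10, 1, 5, 12, 9, 3, 0, 7]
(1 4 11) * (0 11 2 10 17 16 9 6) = (0 11 1 4 2 10 17 16 9 6) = [11, 4, 10, 3, 2, 5, 0, 7, 8, 6, 17, 1, 12, 13, 14, 15, 9, 16]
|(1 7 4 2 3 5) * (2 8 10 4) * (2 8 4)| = |(1 7 8 10 2 3 5)| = 7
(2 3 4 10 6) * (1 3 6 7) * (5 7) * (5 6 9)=(1 3 4 10 6 2 9 5 7)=[0, 3, 9, 4, 10, 7, 2, 1, 8, 5, 6]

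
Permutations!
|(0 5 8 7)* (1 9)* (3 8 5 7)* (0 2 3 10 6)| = |(0 7 2 3 8 10 6)(1 9)| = 14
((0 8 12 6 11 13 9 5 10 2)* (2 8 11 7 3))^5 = (0 10 3 9 6 11 8 2 5 7 13 12)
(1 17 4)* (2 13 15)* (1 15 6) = (1 17 4 15 2 13 6) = [0, 17, 13, 3, 15, 5, 1, 7, 8, 9, 10, 11, 12, 6, 14, 2, 16, 4]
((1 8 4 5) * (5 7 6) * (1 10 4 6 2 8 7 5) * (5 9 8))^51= ((1 7 2 5 10 4 9 8 6))^51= (1 9 5)(2 6 4)(7 8 10)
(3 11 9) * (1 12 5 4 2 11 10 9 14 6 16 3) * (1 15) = [0, 12, 11, 10, 2, 4, 16, 7, 8, 15, 9, 14, 5, 13, 6, 1, 3] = (1 12 5 4 2 11 14 6 16 3 10 9 15)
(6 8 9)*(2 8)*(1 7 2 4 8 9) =(1 7 2 9 6 4 8) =[0, 7, 9, 3, 8, 5, 4, 2, 1, 6]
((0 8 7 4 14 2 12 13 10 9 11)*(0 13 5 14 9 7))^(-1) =((0 8)(2 12 5 14)(4 9 11 13 10 7))^(-1) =(0 8)(2 14 5 12)(4 7 10 13 11 9)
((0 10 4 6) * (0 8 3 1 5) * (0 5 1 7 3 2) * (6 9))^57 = ((0 10 4 9 6 8 2)(3 7))^57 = (0 10 4 9 6 8 2)(3 7)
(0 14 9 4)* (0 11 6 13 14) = (4 11 6 13 14 9) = [0, 1, 2, 3, 11, 5, 13, 7, 8, 4, 10, 6, 12, 14, 9]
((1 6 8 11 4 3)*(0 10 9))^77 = (0 9 10)(1 3 4 11 8 6)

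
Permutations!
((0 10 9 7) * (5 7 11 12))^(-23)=(0 5 11 10 7 12 9)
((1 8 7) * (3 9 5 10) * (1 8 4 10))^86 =(1 10 9)(3 5 4)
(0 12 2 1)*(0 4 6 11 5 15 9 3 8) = (0 12 2 1 4 6 11 5 15 9 3 8) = [12, 4, 1, 8, 6, 15, 11, 7, 0, 3, 10, 5, 2, 13, 14, 9]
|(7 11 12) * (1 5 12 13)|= 6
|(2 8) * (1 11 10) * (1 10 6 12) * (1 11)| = 6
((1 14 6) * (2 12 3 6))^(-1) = (1 6 3 12 2 14)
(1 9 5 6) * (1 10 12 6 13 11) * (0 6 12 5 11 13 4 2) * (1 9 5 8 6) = (13)(0 1 5 4 2)(6 10 8)(9 11) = [1, 5, 0, 3, 2, 4, 10, 7, 6, 11, 8, 9, 12, 13]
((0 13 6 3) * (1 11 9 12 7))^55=(0 3 6 13)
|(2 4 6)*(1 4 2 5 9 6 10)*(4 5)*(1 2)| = 7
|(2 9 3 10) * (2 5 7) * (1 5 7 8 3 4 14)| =10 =|(1 5 8 3 10 7 2 9 4 14)|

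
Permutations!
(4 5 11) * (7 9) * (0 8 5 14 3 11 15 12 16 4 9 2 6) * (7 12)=(0 8 5 15 7 2 6)(3 11 9 12 16 4 14)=[8, 1, 6, 11, 14, 15, 0, 2, 5, 12, 10, 9, 16, 13, 3, 7, 4]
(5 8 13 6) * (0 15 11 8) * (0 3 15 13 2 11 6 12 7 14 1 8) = [13, 8, 11, 15, 4, 3, 5, 14, 2, 9, 10, 0, 7, 12, 1, 6] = (0 13 12 7 14 1 8 2 11)(3 15 6 5)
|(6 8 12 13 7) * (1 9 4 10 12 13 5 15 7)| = |(1 9 4 10 12 5 15 7 6 8 13)| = 11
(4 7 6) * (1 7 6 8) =[0, 7, 2, 3, 6, 5, 4, 8, 1] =(1 7 8)(4 6)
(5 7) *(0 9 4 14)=(0 9 4 14)(5 7)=[9, 1, 2, 3, 14, 7, 6, 5, 8, 4, 10, 11, 12, 13, 0]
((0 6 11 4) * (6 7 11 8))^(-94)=(0 11)(4 7)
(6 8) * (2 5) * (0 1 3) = [1, 3, 5, 0, 4, 2, 8, 7, 6] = (0 1 3)(2 5)(6 8)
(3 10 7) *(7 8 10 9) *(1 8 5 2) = [0, 8, 1, 9, 4, 2, 6, 3, 10, 7, 5] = (1 8 10 5 2)(3 9 7)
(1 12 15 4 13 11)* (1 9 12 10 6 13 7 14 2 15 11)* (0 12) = (0 12 11 9)(1 10 6 13)(2 15 4 7 14) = [12, 10, 15, 3, 7, 5, 13, 14, 8, 0, 6, 9, 11, 1, 2, 4]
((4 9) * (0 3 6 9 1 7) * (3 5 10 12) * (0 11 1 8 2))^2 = ((0 5 10 12 3 6 9 4 8 2)(1 7 11))^2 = (0 10 3 9 8)(1 11 7)(2 5 12 6 4)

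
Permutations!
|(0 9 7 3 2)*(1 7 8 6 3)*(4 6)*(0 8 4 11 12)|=18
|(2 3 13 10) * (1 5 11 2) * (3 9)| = 8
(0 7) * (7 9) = (0 9 7) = [9, 1, 2, 3, 4, 5, 6, 0, 8, 7]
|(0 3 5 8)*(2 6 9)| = |(0 3 5 8)(2 6 9)| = 12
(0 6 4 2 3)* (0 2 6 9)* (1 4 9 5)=(0 5 1 4 6 9)(2 3)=[5, 4, 3, 2, 6, 1, 9, 7, 8, 0]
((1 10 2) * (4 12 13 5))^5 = ((1 10 2)(4 12 13 5))^5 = (1 2 10)(4 12 13 5)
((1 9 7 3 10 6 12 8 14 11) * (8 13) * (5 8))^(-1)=(1 11 14 8 5 13 12 6 10 3 7 9)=((1 9 7 3 10 6 12 13 5 8 14 11))^(-1)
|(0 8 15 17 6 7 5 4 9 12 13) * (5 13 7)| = |(0 8 15 17 6 5 4 9 12 7 13)| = 11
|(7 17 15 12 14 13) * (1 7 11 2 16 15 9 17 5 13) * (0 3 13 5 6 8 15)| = 42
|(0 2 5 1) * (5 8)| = 5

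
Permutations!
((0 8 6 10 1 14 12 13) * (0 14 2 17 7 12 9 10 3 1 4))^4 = ((0 8 6 3 1 2 17 7 12 13 14 9 10 4))^4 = (0 1 12 10 6 17 14)(2 13 4 3 7 9 8)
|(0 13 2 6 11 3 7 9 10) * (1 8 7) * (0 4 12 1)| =|(0 13 2 6 11 3)(1 8 7 9 10 4 12)| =42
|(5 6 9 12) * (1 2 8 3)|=|(1 2 8 3)(5 6 9 12)|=4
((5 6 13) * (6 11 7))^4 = ((5 11 7 6 13))^4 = (5 13 6 7 11)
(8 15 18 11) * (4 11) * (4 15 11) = [0, 1, 2, 3, 4, 5, 6, 7, 11, 9, 10, 8, 12, 13, 14, 18, 16, 17, 15] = (8 11)(15 18)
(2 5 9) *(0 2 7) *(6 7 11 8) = [2, 1, 5, 3, 4, 9, 7, 0, 6, 11, 10, 8] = (0 2 5 9 11 8 6 7)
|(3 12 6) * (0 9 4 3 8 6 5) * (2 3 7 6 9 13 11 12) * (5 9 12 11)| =6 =|(0 13 5)(2 3)(4 7 6 8 12 9)|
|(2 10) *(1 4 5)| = 6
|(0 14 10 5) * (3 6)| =|(0 14 10 5)(3 6)| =4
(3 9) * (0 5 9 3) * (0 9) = (9)(0 5) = [5, 1, 2, 3, 4, 0, 6, 7, 8, 9]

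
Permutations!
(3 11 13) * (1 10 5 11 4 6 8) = (1 10 5 11 13 3 4 6 8) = [0, 10, 2, 4, 6, 11, 8, 7, 1, 9, 5, 13, 12, 3]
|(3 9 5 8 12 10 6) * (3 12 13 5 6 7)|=|(3 9 6 12 10 7)(5 8 13)|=6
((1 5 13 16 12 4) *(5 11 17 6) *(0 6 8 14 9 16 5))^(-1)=(0 6)(1 4 12 16 9 14 8 17 11)(5 13)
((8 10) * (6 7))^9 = (6 7)(8 10)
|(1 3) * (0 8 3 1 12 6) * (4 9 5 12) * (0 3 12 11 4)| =20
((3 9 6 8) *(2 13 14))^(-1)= (2 14 13)(3 8 6 9)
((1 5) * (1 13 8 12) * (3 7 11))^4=((1 5 13 8 12)(3 7 11))^4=(1 12 8 13 5)(3 7 11)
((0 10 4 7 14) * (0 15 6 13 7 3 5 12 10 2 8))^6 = ((0 2 8)(3 5 12 10 4)(6 13 7 14 15))^6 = (3 5 12 10 4)(6 13 7 14 15)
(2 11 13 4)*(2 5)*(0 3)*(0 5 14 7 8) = (0 3 5 2 11 13 4 14 7 8) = [3, 1, 11, 5, 14, 2, 6, 8, 0, 9, 10, 13, 12, 4, 7]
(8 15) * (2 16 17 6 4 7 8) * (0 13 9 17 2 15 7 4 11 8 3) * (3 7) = (0 13 9 17 6 11 8 3)(2 16) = [13, 1, 16, 0, 4, 5, 11, 7, 3, 17, 10, 8, 12, 9, 14, 15, 2, 6]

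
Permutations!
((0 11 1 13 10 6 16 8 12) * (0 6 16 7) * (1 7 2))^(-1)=((0 11 7)(1 13 10 16 8 12 6 2))^(-1)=(0 7 11)(1 2 6 12 8 16 10 13)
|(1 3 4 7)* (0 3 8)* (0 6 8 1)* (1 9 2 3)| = 14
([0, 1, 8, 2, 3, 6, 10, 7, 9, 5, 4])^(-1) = (2 3 4 10 6 5 9 8)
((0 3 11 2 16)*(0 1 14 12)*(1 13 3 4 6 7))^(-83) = (0 4 6 7 1 14 12)(2 13 11 16 3)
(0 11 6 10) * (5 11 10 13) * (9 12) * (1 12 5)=(0 10)(1 12 9 5 11 6 13)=[10, 12, 2, 3, 4, 11, 13, 7, 8, 5, 0, 6, 9, 1]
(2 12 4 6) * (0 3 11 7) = (0 3 11 7)(2 12 4 6) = [3, 1, 12, 11, 6, 5, 2, 0, 8, 9, 10, 7, 4]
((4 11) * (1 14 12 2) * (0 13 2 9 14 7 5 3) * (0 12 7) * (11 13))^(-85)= ((0 11 4 13 2 1)(3 12 9 14 7 5))^(-85)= (0 1 2 13 4 11)(3 5 7 14 9 12)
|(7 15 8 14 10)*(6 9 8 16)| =8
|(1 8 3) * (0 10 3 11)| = 6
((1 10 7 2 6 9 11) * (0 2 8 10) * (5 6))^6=(0 1 11 9 6 5 2)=((0 2 5 6 9 11 1)(7 8 10))^6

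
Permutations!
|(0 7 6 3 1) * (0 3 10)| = 4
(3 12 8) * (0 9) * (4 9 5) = (0 5 4 9)(3 12 8) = [5, 1, 2, 12, 9, 4, 6, 7, 3, 0, 10, 11, 8]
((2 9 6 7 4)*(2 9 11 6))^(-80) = (2 4 6)(7 11 9) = ((2 11 6 7 4 9))^(-80)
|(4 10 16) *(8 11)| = 6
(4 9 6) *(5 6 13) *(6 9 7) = (4 7 6)(5 9 13) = [0, 1, 2, 3, 7, 9, 4, 6, 8, 13, 10, 11, 12, 5]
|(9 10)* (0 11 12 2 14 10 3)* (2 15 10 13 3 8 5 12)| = |(0 11 2 14 13 3)(5 12 15 10 9 8)| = 6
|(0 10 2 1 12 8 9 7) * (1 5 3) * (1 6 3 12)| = |(0 10 2 5 12 8 9 7)(3 6)| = 8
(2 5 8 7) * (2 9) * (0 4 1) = (0 4 1)(2 5 8 7 9) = [4, 0, 5, 3, 1, 8, 6, 9, 7, 2]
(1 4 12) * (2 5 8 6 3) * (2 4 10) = (1 10 2 5 8 6 3 4 12) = [0, 10, 5, 4, 12, 8, 3, 7, 6, 9, 2, 11, 1]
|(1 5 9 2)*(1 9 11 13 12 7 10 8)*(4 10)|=18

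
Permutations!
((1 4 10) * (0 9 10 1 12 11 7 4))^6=((0 9 10 12 11 7 4 1))^6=(0 4 11 10)(1 7 12 9)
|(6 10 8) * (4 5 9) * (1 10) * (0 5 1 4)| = |(0 5 9)(1 10 8 6 4)| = 15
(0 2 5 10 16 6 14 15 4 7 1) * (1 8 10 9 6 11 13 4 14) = (0 2 5 9 6 1)(4 7 8 10 16 11 13)(14 15) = [2, 0, 5, 3, 7, 9, 1, 8, 10, 6, 16, 13, 12, 4, 15, 14, 11]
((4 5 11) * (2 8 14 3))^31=(2 3 14 8)(4 5 11)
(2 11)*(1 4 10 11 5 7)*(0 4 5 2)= [4, 5, 2, 3, 10, 7, 6, 1, 8, 9, 11, 0]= (0 4 10 11)(1 5 7)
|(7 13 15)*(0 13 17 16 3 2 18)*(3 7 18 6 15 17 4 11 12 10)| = |(0 13 17 16 7 4 11 12 10 3 2 6 15 18)| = 14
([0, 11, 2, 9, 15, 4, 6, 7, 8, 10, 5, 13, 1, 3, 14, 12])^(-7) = [0, 3, 2, 5, 1, 12, 6, 7, 8, 4, 15, 9, 13, 10, 14, 11]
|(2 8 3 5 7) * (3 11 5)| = 5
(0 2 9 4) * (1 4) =(0 2 9 1 4) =[2, 4, 9, 3, 0, 5, 6, 7, 8, 1]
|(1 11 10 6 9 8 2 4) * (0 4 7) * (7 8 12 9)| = 14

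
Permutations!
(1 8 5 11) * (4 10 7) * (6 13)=[0, 8, 2, 3, 10, 11, 13, 4, 5, 9, 7, 1, 12, 6]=(1 8 5 11)(4 10 7)(6 13)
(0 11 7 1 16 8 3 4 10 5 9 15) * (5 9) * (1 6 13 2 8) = (0 11 7 6 13 2 8 3 4 10 9 15)(1 16) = [11, 16, 8, 4, 10, 5, 13, 6, 3, 15, 9, 7, 12, 2, 14, 0, 1]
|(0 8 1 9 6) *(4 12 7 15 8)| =9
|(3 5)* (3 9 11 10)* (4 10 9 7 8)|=6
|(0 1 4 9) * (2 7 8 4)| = |(0 1 2 7 8 4 9)| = 7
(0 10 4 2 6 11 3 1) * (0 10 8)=[8, 10, 6, 1, 2, 5, 11, 7, 0, 9, 4, 3]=(0 8)(1 10 4 2 6 11 3)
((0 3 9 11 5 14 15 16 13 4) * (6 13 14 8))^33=(16)(0 6 11)(3 13 5)(4 8 9)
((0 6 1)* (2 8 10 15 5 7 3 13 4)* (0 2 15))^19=((0 6 1 2 8 10)(3 13 4 15 5 7))^19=(0 6 1 2 8 10)(3 13 4 15 5 7)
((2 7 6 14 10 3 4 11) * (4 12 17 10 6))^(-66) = (2 4)(3 17)(7 11)(10 12)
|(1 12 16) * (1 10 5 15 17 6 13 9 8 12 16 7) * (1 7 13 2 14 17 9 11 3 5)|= 24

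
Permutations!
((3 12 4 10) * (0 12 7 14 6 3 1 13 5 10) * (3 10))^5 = (0 4 12)(1 14 5 10 7 13 6 3)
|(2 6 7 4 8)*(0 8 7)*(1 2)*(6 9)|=|(0 8 1 2 9 6)(4 7)|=6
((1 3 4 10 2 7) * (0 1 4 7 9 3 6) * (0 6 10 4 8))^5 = (0 3 10 8 9 1 7 2)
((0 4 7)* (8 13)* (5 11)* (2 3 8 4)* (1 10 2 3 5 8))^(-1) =(0 7 4 13 8 11 5 2 10 1 3)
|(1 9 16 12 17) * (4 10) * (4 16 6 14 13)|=|(1 9 6 14 13 4 10 16 12 17)|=10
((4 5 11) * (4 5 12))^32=((4 12)(5 11))^32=(12)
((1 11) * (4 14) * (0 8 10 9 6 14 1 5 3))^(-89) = (0 3 5 11 1 4 14 6 9 10 8)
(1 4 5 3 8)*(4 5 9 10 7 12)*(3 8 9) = (1 5 8)(3 9 10 7 12 4) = [0, 5, 2, 9, 3, 8, 6, 12, 1, 10, 7, 11, 4]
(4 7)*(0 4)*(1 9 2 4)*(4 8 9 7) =(0 1 7)(2 8 9) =[1, 7, 8, 3, 4, 5, 6, 0, 9, 2]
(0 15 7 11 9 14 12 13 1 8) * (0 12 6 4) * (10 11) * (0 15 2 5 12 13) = [2, 8, 5, 3, 15, 12, 4, 10, 13, 14, 11, 9, 0, 1, 6, 7] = (0 2 5 12)(1 8 13)(4 15 7 10 11 9 14 6)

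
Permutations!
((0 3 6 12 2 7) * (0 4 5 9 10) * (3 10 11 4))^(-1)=(0 10)(2 12 6 3 7)(4 11 9 5)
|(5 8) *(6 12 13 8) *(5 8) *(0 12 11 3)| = |(0 12 13 5 6 11 3)| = 7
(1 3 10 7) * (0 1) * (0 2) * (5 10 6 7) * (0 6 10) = (0 1 3 10 5)(2 6 7) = [1, 3, 6, 10, 4, 0, 7, 2, 8, 9, 5]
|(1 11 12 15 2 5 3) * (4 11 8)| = |(1 8 4 11 12 15 2 5 3)| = 9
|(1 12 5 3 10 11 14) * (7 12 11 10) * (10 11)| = |(1 10 11 14)(3 7 12 5)| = 4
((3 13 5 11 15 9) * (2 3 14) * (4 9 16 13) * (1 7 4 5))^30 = (1 3)(2 13)(4 11)(5 7)(9 15)(14 16)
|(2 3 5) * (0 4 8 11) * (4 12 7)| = |(0 12 7 4 8 11)(2 3 5)| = 6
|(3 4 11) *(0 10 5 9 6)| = |(0 10 5 9 6)(3 4 11)| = 15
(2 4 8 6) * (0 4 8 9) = (0 4 9)(2 8 6) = [4, 1, 8, 3, 9, 5, 2, 7, 6, 0]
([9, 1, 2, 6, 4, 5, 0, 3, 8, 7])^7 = (0 7 6 9 3)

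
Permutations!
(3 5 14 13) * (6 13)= (3 5 14 6 13)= [0, 1, 2, 5, 4, 14, 13, 7, 8, 9, 10, 11, 12, 3, 6]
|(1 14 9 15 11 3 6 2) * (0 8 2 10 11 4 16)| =36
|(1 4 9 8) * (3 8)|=|(1 4 9 3 8)|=5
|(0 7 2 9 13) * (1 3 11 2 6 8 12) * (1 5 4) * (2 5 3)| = 13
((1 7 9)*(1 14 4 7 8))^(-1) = ((1 8)(4 7 9 14))^(-1) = (1 8)(4 14 9 7)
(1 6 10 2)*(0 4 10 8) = (0 4 10 2 1 6 8) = [4, 6, 1, 3, 10, 5, 8, 7, 0, 9, 2]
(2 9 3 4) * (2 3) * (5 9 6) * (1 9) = [0, 9, 6, 4, 3, 1, 5, 7, 8, 2] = (1 9 2 6 5)(3 4)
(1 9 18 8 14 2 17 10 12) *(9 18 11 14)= (1 18 8 9 11 14 2 17 10 12)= [0, 18, 17, 3, 4, 5, 6, 7, 9, 11, 12, 14, 1, 13, 2, 15, 16, 10, 8]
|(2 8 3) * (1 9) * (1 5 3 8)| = 5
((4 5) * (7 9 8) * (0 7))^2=(0 9)(7 8)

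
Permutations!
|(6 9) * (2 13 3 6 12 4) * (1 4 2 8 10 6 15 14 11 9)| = 40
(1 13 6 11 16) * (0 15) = (0 15)(1 13 6 11 16) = [15, 13, 2, 3, 4, 5, 11, 7, 8, 9, 10, 16, 12, 6, 14, 0, 1]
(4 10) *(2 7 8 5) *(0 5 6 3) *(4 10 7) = (10)(0 5 2 4 7 8 6 3) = [5, 1, 4, 0, 7, 2, 3, 8, 6, 9, 10]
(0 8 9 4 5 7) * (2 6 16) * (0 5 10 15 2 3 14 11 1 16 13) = (0 8 9 4 10 15 2 6 13)(1 16 3 14 11)(5 7) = [8, 16, 6, 14, 10, 7, 13, 5, 9, 4, 15, 1, 12, 0, 11, 2, 3]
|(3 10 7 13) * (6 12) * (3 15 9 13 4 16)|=|(3 10 7 4 16)(6 12)(9 13 15)|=30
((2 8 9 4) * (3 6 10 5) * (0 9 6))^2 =((0 9 4 2 8 6 10 5 3))^2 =(0 4 8 10 3 9 2 6 5)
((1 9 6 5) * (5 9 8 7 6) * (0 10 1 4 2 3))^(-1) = (0 3 2 4 5 9 6 7 8 1 10)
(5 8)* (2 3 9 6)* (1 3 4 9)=(1 3)(2 4 9 6)(5 8)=[0, 3, 4, 1, 9, 8, 2, 7, 5, 6]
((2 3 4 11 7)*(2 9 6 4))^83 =(2 3)(4 9 11 6 7)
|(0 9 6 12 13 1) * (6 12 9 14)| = 7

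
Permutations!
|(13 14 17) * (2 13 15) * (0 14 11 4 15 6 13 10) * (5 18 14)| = |(0 5 18 14 17 6 13 11 4 15 2 10)| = 12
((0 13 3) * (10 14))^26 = (14)(0 3 13)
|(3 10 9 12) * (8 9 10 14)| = |(3 14 8 9 12)| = 5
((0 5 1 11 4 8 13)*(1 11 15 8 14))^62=(0 13 8 15 1 14 4 11 5)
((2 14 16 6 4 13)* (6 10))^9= (2 16 6 13 14 10 4)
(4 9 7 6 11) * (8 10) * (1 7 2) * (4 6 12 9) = (1 7 12 9 2)(6 11)(8 10) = [0, 7, 1, 3, 4, 5, 11, 12, 10, 2, 8, 6, 9]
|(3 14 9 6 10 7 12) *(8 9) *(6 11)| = 9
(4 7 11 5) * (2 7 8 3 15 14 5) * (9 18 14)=(2 7 11)(3 15 9 18 14 5 4 8)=[0, 1, 7, 15, 8, 4, 6, 11, 3, 18, 10, 2, 12, 13, 5, 9, 16, 17, 14]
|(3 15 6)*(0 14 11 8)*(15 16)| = |(0 14 11 8)(3 16 15 6)| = 4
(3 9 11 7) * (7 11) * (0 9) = [9, 1, 2, 0, 4, 5, 6, 3, 8, 7, 10, 11] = (11)(0 9 7 3)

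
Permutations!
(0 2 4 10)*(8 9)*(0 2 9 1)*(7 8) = (0 9 7 8 1)(2 4 10) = [9, 0, 4, 3, 10, 5, 6, 8, 1, 7, 2]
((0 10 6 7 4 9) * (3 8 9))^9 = ((0 10 6 7 4 3 8 9))^9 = (0 10 6 7 4 3 8 9)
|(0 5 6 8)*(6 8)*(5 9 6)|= 5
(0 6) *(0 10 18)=(0 6 10 18)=[6, 1, 2, 3, 4, 5, 10, 7, 8, 9, 18, 11, 12, 13, 14, 15, 16, 17, 0]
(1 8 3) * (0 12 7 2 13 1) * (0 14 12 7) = (0 7 2 13 1 8 3 14 12) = [7, 8, 13, 14, 4, 5, 6, 2, 3, 9, 10, 11, 0, 1, 12]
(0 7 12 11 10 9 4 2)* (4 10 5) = (0 7 12 11 5 4 2)(9 10) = [7, 1, 0, 3, 2, 4, 6, 12, 8, 10, 9, 5, 11]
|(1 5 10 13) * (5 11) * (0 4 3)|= 15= |(0 4 3)(1 11 5 10 13)|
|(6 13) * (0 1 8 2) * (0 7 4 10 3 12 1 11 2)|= 10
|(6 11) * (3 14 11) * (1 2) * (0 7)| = |(0 7)(1 2)(3 14 11 6)| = 4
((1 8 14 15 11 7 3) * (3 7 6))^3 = ((1 8 14 15 11 6 3))^3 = (1 15 3 14 6 8 11)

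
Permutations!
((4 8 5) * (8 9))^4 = ((4 9 8 5))^4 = (9)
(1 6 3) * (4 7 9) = (1 6 3)(4 7 9) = [0, 6, 2, 1, 7, 5, 3, 9, 8, 4]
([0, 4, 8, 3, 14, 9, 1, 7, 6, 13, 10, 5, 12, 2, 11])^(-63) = [0, 2, 5, 3, 8, 4, 13, 7, 9, 14, 10, 1, 12, 11, 6]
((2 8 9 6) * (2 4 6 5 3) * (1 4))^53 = (1 6 4)(2 5 8 3 9)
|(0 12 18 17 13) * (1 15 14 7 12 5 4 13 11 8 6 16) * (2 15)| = |(0 5 4 13)(1 2 15 14 7 12 18 17 11 8 6 16)| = 12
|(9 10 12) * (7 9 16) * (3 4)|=|(3 4)(7 9 10 12 16)|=10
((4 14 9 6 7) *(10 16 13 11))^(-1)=((4 14 9 6 7)(10 16 13 11))^(-1)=(4 7 6 9 14)(10 11 13 16)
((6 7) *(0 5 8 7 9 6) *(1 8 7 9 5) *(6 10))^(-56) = (10) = ((0 1 8 9 10 6 5 7))^(-56)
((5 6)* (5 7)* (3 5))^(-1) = (3 7 6 5)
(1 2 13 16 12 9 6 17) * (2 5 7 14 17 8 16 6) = (1 5 7 14 17)(2 13 6 8 16 12 9) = [0, 5, 13, 3, 4, 7, 8, 14, 16, 2, 10, 11, 9, 6, 17, 15, 12, 1]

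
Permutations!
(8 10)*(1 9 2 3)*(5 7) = (1 9 2 3)(5 7)(8 10) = [0, 9, 3, 1, 4, 7, 6, 5, 10, 2, 8]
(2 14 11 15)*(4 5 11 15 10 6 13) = (2 14 15)(4 5 11 10 6 13) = [0, 1, 14, 3, 5, 11, 13, 7, 8, 9, 6, 10, 12, 4, 15, 2]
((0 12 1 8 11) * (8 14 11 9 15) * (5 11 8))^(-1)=((0 12 1 14 8 9 15 5 11))^(-1)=(0 11 5 15 9 8 14 1 12)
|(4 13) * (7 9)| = 2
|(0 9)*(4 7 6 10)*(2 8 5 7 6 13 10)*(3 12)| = |(0 9)(2 8 5 7 13 10 4 6)(3 12)| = 8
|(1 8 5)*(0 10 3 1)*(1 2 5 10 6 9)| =|(0 6 9 1 8 10 3 2 5)| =9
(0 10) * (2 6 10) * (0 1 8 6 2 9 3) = (0 9 3)(1 8 6 10) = [9, 8, 2, 0, 4, 5, 10, 7, 6, 3, 1]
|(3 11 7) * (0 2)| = 6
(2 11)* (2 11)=[0, 1, 2, 3, 4, 5, 6, 7, 8, 9, 10, 11]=(11)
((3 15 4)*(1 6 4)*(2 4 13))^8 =(1 6 13 2 4 3 15)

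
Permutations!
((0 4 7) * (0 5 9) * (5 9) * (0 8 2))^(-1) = ((0 4 7 9 8 2))^(-1) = (0 2 8 9 7 4)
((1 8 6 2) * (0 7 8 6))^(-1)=((0 7 8)(1 6 2))^(-1)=(0 8 7)(1 2 6)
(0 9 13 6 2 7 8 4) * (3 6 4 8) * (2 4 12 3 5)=[9, 1, 7, 6, 0, 2, 4, 5, 8, 13, 10, 11, 3, 12]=(0 9 13 12 3 6 4)(2 7 5)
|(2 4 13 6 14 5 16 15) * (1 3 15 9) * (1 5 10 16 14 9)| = |(1 3 15 2 4 13 6 9 5 14 10 16)| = 12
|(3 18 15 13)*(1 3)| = |(1 3 18 15 13)| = 5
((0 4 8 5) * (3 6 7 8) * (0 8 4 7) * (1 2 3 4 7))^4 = (8)(0 6 3 2 1)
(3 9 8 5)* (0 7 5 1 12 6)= (0 7 5 3 9 8 1 12 6)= [7, 12, 2, 9, 4, 3, 0, 5, 1, 8, 10, 11, 6]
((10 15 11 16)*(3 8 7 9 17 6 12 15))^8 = ((3 8 7 9 17 6 12 15 11 16 10))^8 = (3 11 6 7 10 15 17 8 16 12 9)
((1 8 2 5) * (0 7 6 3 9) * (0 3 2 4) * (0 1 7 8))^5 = (0 8 4 1)(2 5 7 6)(3 9)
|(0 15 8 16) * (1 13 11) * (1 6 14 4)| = |(0 15 8 16)(1 13 11 6 14 4)| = 12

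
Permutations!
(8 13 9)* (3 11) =(3 11)(8 13 9) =[0, 1, 2, 11, 4, 5, 6, 7, 13, 8, 10, 3, 12, 9]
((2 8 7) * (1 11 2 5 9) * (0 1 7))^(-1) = (0 8 2 11 1)(5 7 9)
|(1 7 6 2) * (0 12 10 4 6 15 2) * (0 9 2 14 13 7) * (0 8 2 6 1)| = 28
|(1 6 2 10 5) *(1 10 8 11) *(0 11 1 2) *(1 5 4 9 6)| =|(0 11 2 8 5 10 4 9 6)| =9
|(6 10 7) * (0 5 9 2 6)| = |(0 5 9 2 6 10 7)| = 7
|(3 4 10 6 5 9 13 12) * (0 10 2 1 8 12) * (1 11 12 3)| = |(0 10 6 5 9 13)(1 8 3 4 2 11 12)| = 42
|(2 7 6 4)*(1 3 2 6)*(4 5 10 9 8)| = |(1 3 2 7)(4 6 5 10 9 8)| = 12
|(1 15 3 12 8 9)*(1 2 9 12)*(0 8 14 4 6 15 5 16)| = 22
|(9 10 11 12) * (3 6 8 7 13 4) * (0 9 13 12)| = |(0 9 10 11)(3 6 8 7 12 13 4)| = 28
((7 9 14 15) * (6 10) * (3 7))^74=(3 15 14 9 7)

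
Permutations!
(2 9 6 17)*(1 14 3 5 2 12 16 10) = (1 14 3 5 2 9 6 17 12 16 10) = [0, 14, 9, 5, 4, 2, 17, 7, 8, 6, 1, 11, 16, 13, 3, 15, 10, 12]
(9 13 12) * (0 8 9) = (0 8 9 13 12) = [8, 1, 2, 3, 4, 5, 6, 7, 9, 13, 10, 11, 0, 12]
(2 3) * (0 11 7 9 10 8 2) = (0 11 7 9 10 8 2 3) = [11, 1, 3, 0, 4, 5, 6, 9, 2, 10, 8, 7]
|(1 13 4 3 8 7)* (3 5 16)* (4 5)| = 7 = |(1 13 5 16 3 8 7)|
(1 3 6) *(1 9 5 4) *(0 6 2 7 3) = (0 6 9 5 4 1)(2 7 3) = [6, 0, 7, 2, 1, 4, 9, 3, 8, 5]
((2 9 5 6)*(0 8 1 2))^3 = ((0 8 1 2 9 5 6))^3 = (0 2 6 1 5 8 9)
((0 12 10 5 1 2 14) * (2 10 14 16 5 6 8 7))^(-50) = (0 12 14)(1 16 7 6)(2 8 10 5)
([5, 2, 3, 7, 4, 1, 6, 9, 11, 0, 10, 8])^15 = (0 5 1 2 3 7 9)(8 11)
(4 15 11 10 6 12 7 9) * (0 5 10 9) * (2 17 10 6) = (0 5 6 12 7)(2 17 10)(4 15 11 9) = [5, 1, 17, 3, 15, 6, 12, 0, 8, 4, 2, 9, 7, 13, 14, 11, 16, 10]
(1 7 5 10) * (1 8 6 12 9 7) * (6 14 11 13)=[0, 1, 2, 3, 4, 10, 12, 5, 14, 7, 8, 13, 9, 6, 11]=(5 10 8 14 11 13 6 12 9 7)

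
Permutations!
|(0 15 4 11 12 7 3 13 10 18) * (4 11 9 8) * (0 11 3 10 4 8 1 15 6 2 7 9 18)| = |(0 6 2 7 10)(1 15 3 13 4 18 11 12 9)| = 45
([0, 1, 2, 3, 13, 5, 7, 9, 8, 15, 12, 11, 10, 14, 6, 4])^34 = [0, 1, 2, 3, 15, 5, 14, 6, 8, 7, 10, 11, 12, 4, 13, 9]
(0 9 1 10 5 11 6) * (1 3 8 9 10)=(0 10 5 11 6)(3 8 9)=[10, 1, 2, 8, 4, 11, 0, 7, 9, 3, 5, 6]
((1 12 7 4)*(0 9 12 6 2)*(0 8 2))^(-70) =((0 9 12 7 4 1 6)(2 8))^(-70) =(12)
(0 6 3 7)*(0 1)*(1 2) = (0 6 3 7 2 1) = [6, 0, 1, 7, 4, 5, 3, 2]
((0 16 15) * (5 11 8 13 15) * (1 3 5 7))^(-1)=(0 15 13 8 11 5 3 1 7 16)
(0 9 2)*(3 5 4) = (0 9 2)(3 5 4) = [9, 1, 0, 5, 3, 4, 6, 7, 8, 2]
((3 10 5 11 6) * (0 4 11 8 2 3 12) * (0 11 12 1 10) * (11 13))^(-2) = (0 2 5 1 11 12)(3 8 10 6 13 4)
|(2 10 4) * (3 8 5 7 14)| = |(2 10 4)(3 8 5 7 14)| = 15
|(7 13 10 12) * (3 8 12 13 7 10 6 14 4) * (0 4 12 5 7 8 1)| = 60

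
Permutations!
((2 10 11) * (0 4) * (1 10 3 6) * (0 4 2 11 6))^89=((11)(0 2 3)(1 10 6))^89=(11)(0 3 2)(1 6 10)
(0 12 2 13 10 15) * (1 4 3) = [12, 4, 13, 1, 3, 5, 6, 7, 8, 9, 15, 11, 2, 10, 14, 0] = (0 12 2 13 10 15)(1 4 3)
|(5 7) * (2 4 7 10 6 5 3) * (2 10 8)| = 8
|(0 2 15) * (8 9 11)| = 3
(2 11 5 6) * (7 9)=(2 11 5 6)(7 9)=[0, 1, 11, 3, 4, 6, 2, 9, 8, 7, 10, 5]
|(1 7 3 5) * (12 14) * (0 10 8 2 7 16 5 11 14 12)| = |(0 10 8 2 7 3 11 14)(1 16 5)| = 24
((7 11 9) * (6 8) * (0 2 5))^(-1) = ((0 2 5)(6 8)(7 11 9))^(-1) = (0 5 2)(6 8)(7 9 11)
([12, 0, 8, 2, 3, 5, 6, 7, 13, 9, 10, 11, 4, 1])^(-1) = [1, 13, 3, 4, 12, 5, 6, 7, 2, 9, 10, 11, 0, 8]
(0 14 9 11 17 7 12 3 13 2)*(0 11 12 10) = (0 14 9 12 3 13 2 11 17 7 10) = [14, 1, 11, 13, 4, 5, 6, 10, 8, 12, 0, 17, 3, 2, 9, 15, 16, 7]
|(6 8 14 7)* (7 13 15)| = 6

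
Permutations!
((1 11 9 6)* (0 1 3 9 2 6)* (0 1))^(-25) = (1 9 3 6 2 11)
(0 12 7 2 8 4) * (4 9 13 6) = (0 12 7 2 8 9 13 6 4) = [12, 1, 8, 3, 0, 5, 4, 2, 9, 13, 10, 11, 7, 6]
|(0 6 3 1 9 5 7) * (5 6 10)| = |(0 10 5 7)(1 9 6 3)| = 4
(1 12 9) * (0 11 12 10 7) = (0 11 12 9 1 10 7) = [11, 10, 2, 3, 4, 5, 6, 0, 8, 1, 7, 12, 9]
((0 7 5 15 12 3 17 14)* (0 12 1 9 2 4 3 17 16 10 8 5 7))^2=((1 9 2 4 3 16 10 8 5 15)(12 17 14))^2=(1 2 3 10 5)(4 16 8 15 9)(12 14 17)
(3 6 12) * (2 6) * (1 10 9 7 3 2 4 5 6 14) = [0, 10, 14, 4, 5, 6, 12, 3, 8, 7, 9, 11, 2, 13, 1] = (1 10 9 7 3 4 5 6 12 2 14)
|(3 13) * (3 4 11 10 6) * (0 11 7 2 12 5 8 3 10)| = 8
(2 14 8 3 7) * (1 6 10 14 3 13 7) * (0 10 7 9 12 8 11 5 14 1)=[10, 6, 3, 0, 4, 14, 7, 2, 13, 12, 1, 5, 8, 9, 11]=(0 10 1 6 7 2 3)(5 14 11)(8 13 9 12)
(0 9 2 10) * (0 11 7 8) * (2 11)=(0 9 11 7 8)(2 10)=[9, 1, 10, 3, 4, 5, 6, 8, 0, 11, 2, 7]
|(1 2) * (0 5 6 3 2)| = 6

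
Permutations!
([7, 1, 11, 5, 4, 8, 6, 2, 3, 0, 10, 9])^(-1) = [9, 1, 7, 8, 4, 3, 6, 0, 5, 11, 10, 2]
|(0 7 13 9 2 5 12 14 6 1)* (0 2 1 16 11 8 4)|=|(0 7 13 9 1 2 5 12 14 6 16 11 8 4)|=14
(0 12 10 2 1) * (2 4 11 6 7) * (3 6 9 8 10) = (0 12 3 6 7 2 1)(4 11 9 8 10) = [12, 0, 1, 6, 11, 5, 7, 2, 10, 8, 4, 9, 3]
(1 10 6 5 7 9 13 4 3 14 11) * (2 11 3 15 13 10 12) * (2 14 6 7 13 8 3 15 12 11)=(1 11)(3 6 5 13 4 12 14 15 8)(7 9 10)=[0, 11, 2, 6, 12, 13, 5, 9, 3, 10, 7, 1, 14, 4, 15, 8]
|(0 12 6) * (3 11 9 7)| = 12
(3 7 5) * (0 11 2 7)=(0 11 2 7 5 3)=[11, 1, 7, 0, 4, 3, 6, 5, 8, 9, 10, 2]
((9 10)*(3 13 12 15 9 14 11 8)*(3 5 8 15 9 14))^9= ((3 13 12 9 10)(5 8)(11 15 14))^9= (15)(3 10 9 12 13)(5 8)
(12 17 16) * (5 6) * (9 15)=(5 6)(9 15)(12 17 16)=[0, 1, 2, 3, 4, 6, 5, 7, 8, 15, 10, 11, 17, 13, 14, 9, 12, 16]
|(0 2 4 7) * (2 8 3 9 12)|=8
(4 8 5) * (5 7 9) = (4 8 7 9 5) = [0, 1, 2, 3, 8, 4, 6, 9, 7, 5]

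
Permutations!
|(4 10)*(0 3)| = 2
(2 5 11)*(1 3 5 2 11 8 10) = (11)(1 3 5 8 10) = [0, 3, 2, 5, 4, 8, 6, 7, 10, 9, 1, 11]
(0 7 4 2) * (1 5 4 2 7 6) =(0 6 1 5 4 7 2) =[6, 5, 0, 3, 7, 4, 1, 2]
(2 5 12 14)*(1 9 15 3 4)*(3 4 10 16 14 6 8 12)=(1 9 15 4)(2 5 3 10 16 14)(6 8 12)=[0, 9, 5, 10, 1, 3, 8, 7, 12, 15, 16, 11, 6, 13, 2, 4, 14]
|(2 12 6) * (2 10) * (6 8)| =5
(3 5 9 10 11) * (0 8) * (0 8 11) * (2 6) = (0 11 3 5 9 10)(2 6) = [11, 1, 6, 5, 4, 9, 2, 7, 8, 10, 0, 3]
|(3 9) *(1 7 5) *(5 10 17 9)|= 7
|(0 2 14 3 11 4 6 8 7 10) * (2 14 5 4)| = 11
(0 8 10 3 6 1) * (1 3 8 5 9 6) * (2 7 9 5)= (0 2 7 9 6 3 1)(8 10)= [2, 0, 7, 1, 4, 5, 3, 9, 10, 6, 8]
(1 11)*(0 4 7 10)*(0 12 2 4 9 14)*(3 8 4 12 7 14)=(0 9 3 8 4 14)(1 11)(2 12)(7 10)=[9, 11, 12, 8, 14, 5, 6, 10, 4, 3, 7, 1, 2, 13, 0]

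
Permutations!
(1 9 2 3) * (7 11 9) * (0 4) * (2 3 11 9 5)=(0 4)(1 7 9 3)(2 11 5)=[4, 7, 11, 1, 0, 2, 6, 9, 8, 3, 10, 5]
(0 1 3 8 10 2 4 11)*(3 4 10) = (0 1 4 11)(2 10)(3 8) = [1, 4, 10, 8, 11, 5, 6, 7, 3, 9, 2, 0]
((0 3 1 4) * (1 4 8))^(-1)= ((0 3 4)(1 8))^(-1)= (0 4 3)(1 8)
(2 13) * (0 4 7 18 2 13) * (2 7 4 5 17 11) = (0 5 17 11 2)(7 18) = [5, 1, 0, 3, 4, 17, 6, 18, 8, 9, 10, 2, 12, 13, 14, 15, 16, 11, 7]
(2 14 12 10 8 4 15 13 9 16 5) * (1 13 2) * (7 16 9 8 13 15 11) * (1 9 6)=(1 15 2 14 12 10 13 8 4 11 7 16 5 9 6)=[0, 15, 14, 3, 11, 9, 1, 16, 4, 6, 13, 7, 10, 8, 12, 2, 5]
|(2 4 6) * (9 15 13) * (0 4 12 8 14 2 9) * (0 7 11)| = |(0 4 6 9 15 13 7 11)(2 12 8 14)| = 8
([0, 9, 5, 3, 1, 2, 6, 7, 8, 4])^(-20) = (1 9 4)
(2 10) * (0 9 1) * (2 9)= [2, 0, 10, 3, 4, 5, 6, 7, 8, 1, 9]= (0 2 10 9 1)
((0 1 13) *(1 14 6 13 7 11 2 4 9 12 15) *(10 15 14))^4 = (0 7 9 13 1 4 6 15 2 14 10 11 12)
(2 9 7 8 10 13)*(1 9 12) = (1 9 7 8 10 13 2 12) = [0, 9, 12, 3, 4, 5, 6, 8, 10, 7, 13, 11, 1, 2]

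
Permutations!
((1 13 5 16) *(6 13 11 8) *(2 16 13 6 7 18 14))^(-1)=(1 16 2 14 18 7 8 11)(5 13)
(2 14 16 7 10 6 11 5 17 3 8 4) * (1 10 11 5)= (1 10 6 5 17 3 8 4 2 14 16 7 11)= [0, 10, 14, 8, 2, 17, 5, 11, 4, 9, 6, 1, 12, 13, 16, 15, 7, 3]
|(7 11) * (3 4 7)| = |(3 4 7 11)| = 4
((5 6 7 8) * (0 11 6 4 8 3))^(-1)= ((0 11 6 7 3)(4 8 5))^(-1)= (0 3 7 6 11)(4 5 8)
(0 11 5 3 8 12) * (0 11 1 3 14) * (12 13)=[1, 3, 2, 8, 4, 14, 6, 7, 13, 9, 10, 5, 11, 12, 0]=(0 1 3 8 13 12 11 5 14)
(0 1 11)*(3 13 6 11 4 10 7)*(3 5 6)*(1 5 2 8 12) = (0 5 6 11)(1 4 10 7 2 8 12)(3 13) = [5, 4, 8, 13, 10, 6, 11, 2, 12, 9, 7, 0, 1, 3]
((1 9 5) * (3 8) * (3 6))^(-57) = (9)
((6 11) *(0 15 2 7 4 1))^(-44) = (0 4 2)(1 7 15)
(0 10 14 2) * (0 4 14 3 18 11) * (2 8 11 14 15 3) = (0 10 2 4 15 3 18 14 8 11) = [10, 1, 4, 18, 15, 5, 6, 7, 11, 9, 2, 0, 12, 13, 8, 3, 16, 17, 14]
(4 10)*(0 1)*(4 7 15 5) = (0 1)(4 10 7 15 5) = [1, 0, 2, 3, 10, 4, 6, 15, 8, 9, 7, 11, 12, 13, 14, 5]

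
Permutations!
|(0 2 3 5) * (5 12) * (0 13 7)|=|(0 2 3 12 5 13 7)|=7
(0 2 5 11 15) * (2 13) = (0 13 2 5 11 15) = [13, 1, 5, 3, 4, 11, 6, 7, 8, 9, 10, 15, 12, 2, 14, 0]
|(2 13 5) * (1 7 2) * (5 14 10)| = 7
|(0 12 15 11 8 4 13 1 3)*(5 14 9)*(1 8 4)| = 9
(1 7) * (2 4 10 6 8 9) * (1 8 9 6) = (1 7 8 6 9 2 4 10) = [0, 7, 4, 3, 10, 5, 9, 8, 6, 2, 1]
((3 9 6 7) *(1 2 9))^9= (1 6)(2 7)(3 9)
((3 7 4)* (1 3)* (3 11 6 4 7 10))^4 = (11)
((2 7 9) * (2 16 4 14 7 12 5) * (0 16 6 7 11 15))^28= ((0 16 4 14 11 15)(2 12 5)(6 7 9))^28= (0 11 4)(2 12 5)(6 7 9)(14 16 15)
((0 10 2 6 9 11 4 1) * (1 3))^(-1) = (0 1 3 4 11 9 6 2 10) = ((0 10 2 6 9 11 4 3 1))^(-1)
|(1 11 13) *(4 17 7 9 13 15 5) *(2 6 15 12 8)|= 13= |(1 11 12 8 2 6 15 5 4 17 7 9 13)|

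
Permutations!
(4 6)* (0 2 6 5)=(0 2 6 4 5)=[2, 1, 6, 3, 5, 0, 4]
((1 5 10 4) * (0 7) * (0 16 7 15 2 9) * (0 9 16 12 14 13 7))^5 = (0 15 2 16)(1 5 10 4)(7 12 14 13)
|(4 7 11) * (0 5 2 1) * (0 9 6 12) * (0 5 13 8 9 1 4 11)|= |(0 13 8 9 6 12 5 2 4 7)|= 10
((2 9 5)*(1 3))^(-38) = ((1 3)(2 9 5))^(-38) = (2 9 5)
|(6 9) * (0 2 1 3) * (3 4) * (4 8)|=|(0 2 1 8 4 3)(6 9)|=6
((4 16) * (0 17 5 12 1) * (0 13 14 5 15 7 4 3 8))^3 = ((0 17 15 7 4 16 3 8)(1 13 14 5 12))^3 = (0 7 3 17 4 8 15 16)(1 5 13 12 14)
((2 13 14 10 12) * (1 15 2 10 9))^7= ((1 15 2 13 14 9)(10 12))^7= (1 15 2 13 14 9)(10 12)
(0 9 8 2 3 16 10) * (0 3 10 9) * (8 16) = (2 10 3 8)(9 16) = [0, 1, 10, 8, 4, 5, 6, 7, 2, 16, 3, 11, 12, 13, 14, 15, 9]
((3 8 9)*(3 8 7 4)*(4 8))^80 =(9)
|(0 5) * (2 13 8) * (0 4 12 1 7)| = |(0 5 4 12 1 7)(2 13 8)| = 6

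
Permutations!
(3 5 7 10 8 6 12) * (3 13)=(3 5 7 10 8 6 12 13)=[0, 1, 2, 5, 4, 7, 12, 10, 6, 9, 8, 11, 13, 3]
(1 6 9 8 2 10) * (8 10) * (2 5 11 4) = (1 6 9 10)(2 8 5 11 4) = [0, 6, 8, 3, 2, 11, 9, 7, 5, 10, 1, 4]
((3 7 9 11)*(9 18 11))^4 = ((3 7 18 11))^4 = (18)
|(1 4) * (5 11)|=2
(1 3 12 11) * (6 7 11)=[0, 3, 2, 12, 4, 5, 7, 11, 8, 9, 10, 1, 6]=(1 3 12 6 7 11)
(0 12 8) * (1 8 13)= (0 12 13 1 8)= [12, 8, 2, 3, 4, 5, 6, 7, 0, 9, 10, 11, 13, 1]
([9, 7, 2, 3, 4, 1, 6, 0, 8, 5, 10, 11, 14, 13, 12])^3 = (0 1 9 7 5)(12 14)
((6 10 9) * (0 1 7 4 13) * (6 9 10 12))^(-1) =(0 13 4 7 1)(6 12) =((0 1 7 4 13)(6 12))^(-1)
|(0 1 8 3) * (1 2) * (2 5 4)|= 7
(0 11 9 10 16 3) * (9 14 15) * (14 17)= (0 11 17 14 15 9 10 16 3)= [11, 1, 2, 0, 4, 5, 6, 7, 8, 10, 16, 17, 12, 13, 15, 9, 3, 14]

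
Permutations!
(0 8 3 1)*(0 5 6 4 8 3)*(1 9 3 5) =[5, 1, 2, 9, 8, 6, 4, 7, 0, 3] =(0 5 6 4 8)(3 9)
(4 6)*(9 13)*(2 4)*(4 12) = [0, 1, 12, 3, 6, 5, 2, 7, 8, 13, 10, 11, 4, 9] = (2 12 4 6)(9 13)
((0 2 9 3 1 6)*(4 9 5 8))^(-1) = ((0 2 5 8 4 9 3 1 6))^(-1) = (0 6 1 3 9 4 8 5 2)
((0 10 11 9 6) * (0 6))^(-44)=(11)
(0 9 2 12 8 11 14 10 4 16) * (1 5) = [9, 5, 12, 3, 16, 1, 6, 7, 11, 2, 4, 14, 8, 13, 10, 15, 0] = (0 9 2 12 8 11 14 10 4 16)(1 5)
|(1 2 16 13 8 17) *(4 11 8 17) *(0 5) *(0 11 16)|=|(0 5 11 8 4 16 13 17 1 2)|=10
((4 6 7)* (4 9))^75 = ((4 6 7 9))^75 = (4 9 7 6)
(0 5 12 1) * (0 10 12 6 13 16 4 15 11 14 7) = [5, 10, 2, 3, 15, 6, 13, 0, 8, 9, 12, 14, 1, 16, 7, 11, 4] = (0 5 6 13 16 4 15 11 14 7)(1 10 12)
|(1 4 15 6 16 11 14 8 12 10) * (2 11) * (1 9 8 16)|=|(1 4 15 6)(2 11 14 16)(8 12 10 9)|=4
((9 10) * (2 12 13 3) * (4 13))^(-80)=(13)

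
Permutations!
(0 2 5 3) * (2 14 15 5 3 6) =(0 14 15 5 6 2 3) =[14, 1, 3, 0, 4, 6, 2, 7, 8, 9, 10, 11, 12, 13, 15, 5]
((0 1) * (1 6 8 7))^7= ((0 6 8 7 1))^7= (0 8 1 6 7)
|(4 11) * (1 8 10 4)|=|(1 8 10 4 11)|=5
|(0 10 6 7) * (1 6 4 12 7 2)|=15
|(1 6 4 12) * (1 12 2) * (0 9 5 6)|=|(12)(0 9 5 6 4 2 1)|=7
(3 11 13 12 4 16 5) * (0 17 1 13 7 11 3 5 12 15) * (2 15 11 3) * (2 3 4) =(0 17 1 13 11 7 4 16 12 2 15) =[17, 13, 15, 3, 16, 5, 6, 4, 8, 9, 10, 7, 2, 11, 14, 0, 12, 1]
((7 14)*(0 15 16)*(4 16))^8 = (16)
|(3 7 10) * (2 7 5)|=5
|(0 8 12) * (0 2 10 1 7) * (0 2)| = |(0 8 12)(1 7 2 10)| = 12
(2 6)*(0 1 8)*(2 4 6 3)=(0 1 8)(2 3)(4 6)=[1, 8, 3, 2, 6, 5, 4, 7, 0]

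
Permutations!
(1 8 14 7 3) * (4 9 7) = [0, 8, 2, 1, 9, 5, 6, 3, 14, 7, 10, 11, 12, 13, 4] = (1 8 14 4 9 7 3)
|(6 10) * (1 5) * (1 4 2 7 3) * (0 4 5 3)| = |(0 4 2 7)(1 3)(6 10)| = 4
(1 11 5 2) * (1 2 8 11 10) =(1 10)(5 8 11) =[0, 10, 2, 3, 4, 8, 6, 7, 11, 9, 1, 5]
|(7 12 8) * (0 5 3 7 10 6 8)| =15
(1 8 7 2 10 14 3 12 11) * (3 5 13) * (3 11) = (1 8 7 2 10 14 5 13 11)(3 12) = [0, 8, 10, 12, 4, 13, 6, 2, 7, 9, 14, 1, 3, 11, 5]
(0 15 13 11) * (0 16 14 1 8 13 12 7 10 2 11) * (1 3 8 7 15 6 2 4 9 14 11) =(0 6 2 1 7 10 4 9 14 3 8 13)(11 16)(12 15) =[6, 7, 1, 8, 9, 5, 2, 10, 13, 14, 4, 16, 15, 0, 3, 12, 11]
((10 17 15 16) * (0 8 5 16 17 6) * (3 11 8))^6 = (17)(0 10 5 11)(3 6 16 8) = ((0 3 11 8 5 16 10 6)(15 17))^6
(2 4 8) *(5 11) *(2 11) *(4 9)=(2 9 4 8 11 5)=[0, 1, 9, 3, 8, 2, 6, 7, 11, 4, 10, 5]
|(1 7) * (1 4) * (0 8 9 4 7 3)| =|(0 8 9 4 1 3)| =6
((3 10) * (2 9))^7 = ((2 9)(3 10))^7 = (2 9)(3 10)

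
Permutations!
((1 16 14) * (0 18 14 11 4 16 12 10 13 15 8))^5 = (0 10 18 13 14 15 1 8 12)(4 11 16)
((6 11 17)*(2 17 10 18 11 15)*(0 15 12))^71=((0 15 2 17 6 12)(10 18 11))^71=(0 12 6 17 2 15)(10 11 18)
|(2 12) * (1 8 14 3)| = 4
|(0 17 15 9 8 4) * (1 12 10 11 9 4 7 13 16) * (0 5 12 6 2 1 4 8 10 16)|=|(0 17 15 8 7 13)(1 6 2)(4 5 12 16)(9 10 11)|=12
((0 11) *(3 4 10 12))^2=(3 10)(4 12)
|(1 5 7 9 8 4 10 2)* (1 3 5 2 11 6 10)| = 24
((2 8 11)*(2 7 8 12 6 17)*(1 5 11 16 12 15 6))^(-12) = (17)(1 11 8 12 5 7 16)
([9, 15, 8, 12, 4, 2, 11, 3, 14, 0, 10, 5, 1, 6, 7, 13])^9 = (0 9)(1 7 2 6)(3 8 11 15)(5 13 12 14)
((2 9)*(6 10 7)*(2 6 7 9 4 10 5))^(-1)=((2 4 10 9 6 5))^(-1)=(2 5 6 9 10 4)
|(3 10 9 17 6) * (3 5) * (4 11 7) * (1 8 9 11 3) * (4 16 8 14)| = |(1 14 4 3 10 11 7 16 8 9 17 6 5)| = 13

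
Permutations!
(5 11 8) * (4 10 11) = [0, 1, 2, 3, 10, 4, 6, 7, 5, 9, 11, 8] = (4 10 11 8 5)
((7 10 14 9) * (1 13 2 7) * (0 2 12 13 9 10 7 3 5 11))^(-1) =(0 11 5 3 2)(1 9)(10 14)(12 13)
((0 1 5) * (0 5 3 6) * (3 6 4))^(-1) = ((0 1 6)(3 4))^(-1) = (0 6 1)(3 4)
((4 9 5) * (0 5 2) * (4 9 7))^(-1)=(0 2 9 5)(4 7)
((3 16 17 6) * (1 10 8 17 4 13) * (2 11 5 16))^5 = (1 3 4 17 5 10 2 13 6 16 8 11)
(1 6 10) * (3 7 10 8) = [0, 6, 2, 7, 4, 5, 8, 10, 3, 9, 1] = (1 6 8 3 7 10)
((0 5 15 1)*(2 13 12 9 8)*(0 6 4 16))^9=(0 15 6 16 5 1 4)(2 8 9 12 13)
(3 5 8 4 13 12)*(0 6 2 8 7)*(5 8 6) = (0 5 7)(2 6)(3 8 4 13 12) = [5, 1, 6, 8, 13, 7, 2, 0, 4, 9, 10, 11, 3, 12]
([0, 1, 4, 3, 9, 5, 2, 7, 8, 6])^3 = (2 6 9 4)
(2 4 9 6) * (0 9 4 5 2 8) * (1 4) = (0 9 6 8)(1 4)(2 5) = [9, 4, 5, 3, 1, 2, 8, 7, 0, 6]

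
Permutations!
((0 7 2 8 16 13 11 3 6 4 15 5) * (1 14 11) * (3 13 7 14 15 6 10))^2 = ((0 14 11 13 1 15 5)(2 8 16 7)(3 10)(4 6))^2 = (0 11 1 5 14 13 15)(2 16)(7 8)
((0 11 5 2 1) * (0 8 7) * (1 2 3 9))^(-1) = ((0 11 5 3 9 1 8 7))^(-1) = (0 7 8 1 9 3 5 11)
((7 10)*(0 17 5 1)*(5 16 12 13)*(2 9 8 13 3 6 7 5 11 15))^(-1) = ((0 17 16 12 3 6 7 10 5 1)(2 9 8 13 11 15))^(-1) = (0 1 5 10 7 6 3 12 16 17)(2 15 11 13 8 9)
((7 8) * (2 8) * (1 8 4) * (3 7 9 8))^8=(9)(1 2 3 4 7)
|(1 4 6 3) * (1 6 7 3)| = |(1 4 7 3 6)| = 5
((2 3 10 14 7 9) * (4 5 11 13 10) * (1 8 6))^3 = (2 5 10 9 4 13 7 3 11 14)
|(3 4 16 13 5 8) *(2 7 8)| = 8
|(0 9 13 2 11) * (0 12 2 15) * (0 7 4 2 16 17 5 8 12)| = 40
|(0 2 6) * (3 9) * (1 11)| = 6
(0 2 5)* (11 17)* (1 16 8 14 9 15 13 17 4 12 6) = (0 2 5)(1 16 8 14 9 15 13 17 11 4 12 6) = [2, 16, 5, 3, 12, 0, 1, 7, 14, 15, 10, 4, 6, 17, 9, 13, 8, 11]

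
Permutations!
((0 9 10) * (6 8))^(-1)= (0 10 9)(6 8)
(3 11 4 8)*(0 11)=(0 11 4 8 3)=[11, 1, 2, 0, 8, 5, 6, 7, 3, 9, 10, 4]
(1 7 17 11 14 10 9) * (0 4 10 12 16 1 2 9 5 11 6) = (0 4 10 5 11 14 12 16 1 7 17 6)(2 9) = [4, 7, 9, 3, 10, 11, 0, 17, 8, 2, 5, 14, 16, 13, 12, 15, 1, 6]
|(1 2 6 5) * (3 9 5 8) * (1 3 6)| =|(1 2)(3 9 5)(6 8)| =6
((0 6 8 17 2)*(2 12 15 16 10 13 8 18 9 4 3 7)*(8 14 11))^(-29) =((0 6 18 9 4 3 7 2)(8 17 12 15 16 10 13 14 11))^(-29) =(0 9 7 6 4 2 18 3)(8 14 10 15 17 11 13 16 12)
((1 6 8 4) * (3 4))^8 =(1 3 6 4 8)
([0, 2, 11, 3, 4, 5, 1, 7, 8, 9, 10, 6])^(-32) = [0, 1, 2, 3, 4, 5, 6, 7, 8, 9, 10, 11]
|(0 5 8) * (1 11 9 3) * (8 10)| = 4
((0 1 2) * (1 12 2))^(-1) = (0 2 12)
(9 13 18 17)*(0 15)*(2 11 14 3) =(0 15)(2 11 14 3)(9 13 18 17) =[15, 1, 11, 2, 4, 5, 6, 7, 8, 13, 10, 14, 12, 18, 3, 0, 16, 9, 17]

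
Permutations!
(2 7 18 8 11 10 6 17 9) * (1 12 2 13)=(1 12 2 7 18 8 11 10 6 17 9 13)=[0, 12, 7, 3, 4, 5, 17, 18, 11, 13, 6, 10, 2, 1, 14, 15, 16, 9, 8]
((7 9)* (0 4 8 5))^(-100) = ((0 4 8 5)(7 9))^(-100) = (9)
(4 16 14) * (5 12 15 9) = (4 16 14)(5 12 15 9) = [0, 1, 2, 3, 16, 12, 6, 7, 8, 5, 10, 11, 15, 13, 4, 9, 14]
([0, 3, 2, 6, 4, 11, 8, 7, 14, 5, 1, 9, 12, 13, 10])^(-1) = (1 10 14 8 6 3)(5 9 11)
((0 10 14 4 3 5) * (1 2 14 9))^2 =(0 9 2 4 5 10 1 14 3)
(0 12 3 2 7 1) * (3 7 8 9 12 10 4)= (0 10 4 3 2 8 9 12 7 1)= [10, 0, 8, 2, 3, 5, 6, 1, 9, 12, 4, 11, 7]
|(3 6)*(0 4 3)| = |(0 4 3 6)| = 4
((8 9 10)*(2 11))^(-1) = ((2 11)(8 9 10))^(-1) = (2 11)(8 10 9)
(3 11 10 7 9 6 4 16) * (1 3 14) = (1 3 11 10 7 9 6 4 16 14) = [0, 3, 2, 11, 16, 5, 4, 9, 8, 6, 7, 10, 12, 13, 1, 15, 14]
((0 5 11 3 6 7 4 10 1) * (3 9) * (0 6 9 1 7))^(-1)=(0 6 1 11 5)(3 9)(4 7 10)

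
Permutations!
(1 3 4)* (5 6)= (1 3 4)(5 6)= [0, 3, 2, 4, 1, 6, 5]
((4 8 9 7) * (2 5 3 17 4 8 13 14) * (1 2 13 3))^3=(17)(13 14)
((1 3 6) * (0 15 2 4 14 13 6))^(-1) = ((0 15 2 4 14 13 6 1 3))^(-1) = (0 3 1 6 13 14 4 2 15)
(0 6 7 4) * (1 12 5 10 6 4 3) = (0 4)(1 12 5 10 6 7 3) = [4, 12, 2, 1, 0, 10, 7, 3, 8, 9, 6, 11, 5]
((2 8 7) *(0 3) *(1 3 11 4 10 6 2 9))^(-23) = ((0 11 4 10 6 2 8 7 9 1 3))^(-23) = (0 3 1 9 7 8 2 6 10 4 11)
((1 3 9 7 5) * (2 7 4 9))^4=((1 3 2 7 5)(4 9))^4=(9)(1 5 7 2 3)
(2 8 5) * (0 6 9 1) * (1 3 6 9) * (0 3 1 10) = (0 9 1 3 6 10)(2 8 5) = [9, 3, 8, 6, 4, 2, 10, 7, 5, 1, 0]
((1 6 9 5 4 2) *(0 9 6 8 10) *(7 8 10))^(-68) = ((0 9 5 4 2 1 10)(7 8))^(-68) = (0 5 2 10 9 4 1)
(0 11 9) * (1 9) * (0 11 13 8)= (0 13 8)(1 9 11)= [13, 9, 2, 3, 4, 5, 6, 7, 0, 11, 10, 1, 12, 8]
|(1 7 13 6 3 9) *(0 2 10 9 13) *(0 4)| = |(0 2 10 9 1 7 4)(3 13 6)| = 21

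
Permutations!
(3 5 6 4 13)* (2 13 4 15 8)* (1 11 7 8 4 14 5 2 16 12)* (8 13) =(1 11 7 13 3 2 8 16 12)(4 14 5 6 15) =[0, 11, 8, 2, 14, 6, 15, 13, 16, 9, 10, 7, 1, 3, 5, 4, 12]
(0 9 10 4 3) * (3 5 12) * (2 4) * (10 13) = (0 9 13 10 2 4 5 12 3) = [9, 1, 4, 0, 5, 12, 6, 7, 8, 13, 2, 11, 3, 10]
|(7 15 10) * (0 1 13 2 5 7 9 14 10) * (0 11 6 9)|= |(0 1 13 2 5 7 15 11 6 9 14 10)|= 12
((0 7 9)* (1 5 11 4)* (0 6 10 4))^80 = ((0 7 9 6 10 4 1 5 11))^80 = (0 11 5 1 4 10 6 9 7)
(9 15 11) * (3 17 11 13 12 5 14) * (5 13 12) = (3 17 11 9 15 12 13 5 14) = [0, 1, 2, 17, 4, 14, 6, 7, 8, 15, 10, 9, 13, 5, 3, 12, 16, 11]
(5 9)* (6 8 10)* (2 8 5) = (2 8 10 6 5 9) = [0, 1, 8, 3, 4, 9, 5, 7, 10, 2, 6]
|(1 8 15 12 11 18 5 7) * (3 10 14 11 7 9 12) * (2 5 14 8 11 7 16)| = 20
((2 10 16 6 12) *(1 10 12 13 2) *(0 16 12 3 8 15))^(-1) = (0 15 8 3 2 13 6 16)(1 12 10)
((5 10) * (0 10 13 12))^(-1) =(0 12 13 5 10)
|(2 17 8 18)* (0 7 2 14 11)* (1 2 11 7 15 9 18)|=|(0 15 9 18 14 7 11)(1 2 17 8)|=28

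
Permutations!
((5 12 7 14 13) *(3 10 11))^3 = ((3 10 11)(5 12 7 14 13))^3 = (5 14 12 13 7)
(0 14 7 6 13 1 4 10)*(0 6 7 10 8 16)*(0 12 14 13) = (0 13 1 4 8 16 12 14 10 6) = [13, 4, 2, 3, 8, 5, 0, 7, 16, 9, 6, 11, 14, 1, 10, 15, 12]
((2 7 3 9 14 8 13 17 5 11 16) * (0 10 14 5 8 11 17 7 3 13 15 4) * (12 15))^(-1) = (0 4 15 12 8 17 5 9 3 2 16 11 14 10)(7 13)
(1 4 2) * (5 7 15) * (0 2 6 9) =(0 2 1 4 6 9)(5 7 15) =[2, 4, 1, 3, 6, 7, 9, 15, 8, 0, 10, 11, 12, 13, 14, 5]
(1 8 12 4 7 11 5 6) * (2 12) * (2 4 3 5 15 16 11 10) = (1 8 4 7 10 2 12 3 5 6)(11 15 16) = [0, 8, 12, 5, 7, 6, 1, 10, 4, 9, 2, 15, 3, 13, 14, 16, 11]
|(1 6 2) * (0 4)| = 6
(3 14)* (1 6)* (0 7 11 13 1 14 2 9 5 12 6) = [7, 0, 9, 2, 4, 12, 14, 11, 8, 5, 10, 13, 6, 1, 3] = (0 7 11 13 1)(2 9 5 12 6 14 3)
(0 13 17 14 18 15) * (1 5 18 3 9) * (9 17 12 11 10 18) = (0 13 12 11 10 18 15)(1 5 9)(3 17 14) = [13, 5, 2, 17, 4, 9, 6, 7, 8, 1, 18, 10, 11, 12, 3, 0, 16, 14, 15]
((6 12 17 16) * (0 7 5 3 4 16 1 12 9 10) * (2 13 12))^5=((0 7 5 3 4 16 6 9 10)(1 2 13 12 17))^5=(17)(0 16 7 6 5 9 3 10 4)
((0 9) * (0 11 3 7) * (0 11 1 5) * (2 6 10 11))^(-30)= (11)(0 1)(5 9)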